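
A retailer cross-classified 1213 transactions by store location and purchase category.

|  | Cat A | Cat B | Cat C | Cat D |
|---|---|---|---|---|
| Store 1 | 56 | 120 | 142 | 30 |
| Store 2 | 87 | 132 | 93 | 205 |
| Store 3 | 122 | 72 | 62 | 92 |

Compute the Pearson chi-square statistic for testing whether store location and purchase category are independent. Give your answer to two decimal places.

179.33

Row totals: 348, 517, 348. Column totals: 265, 324, 297, 327. Grand total N = 1213.
Expected counts (row total × column total / N):
  Store 1, Cat A: 348×265/1213 = 76.026
  Store 1, Cat B: 348×324/1213 = 92.953
  Store 1, Cat C: 348×297/1213 = 85.207
  Store 1, Cat D: 348×327/1213 = 93.814
  Store 2, Cat A: 517×265/1213 = 112.947
  Store 2, Cat B: 517×324/1213 = 138.094
  Store 2, Cat C: 517×297/1213 = 126.586
  Store 2, Cat D: 517×327/1213 = 139.373
  Store 3, Cat A: 348×265/1213 = 76.026
  Store 3, Cat B: 348×324/1213 = 92.953
  Store 3, Cat C: 348×297/1213 = 85.207
  Store 3, Cat D: 348×327/1213 = 93.814
Contributions (O − E)²/E:
  (56 − 76.026)²/76.026 = 5.2750
  (120 − 92.953)²/92.953 = 7.8700
  (142 − 85.207)²/85.207 = 37.8542
  (30 − 93.814)²/93.814 = 43.4075
  (87 − 112.947)²/112.947 = 5.9607
  (132 − 138.094)²/138.094 = 0.2689
  (93 − 126.586)²/126.586 = 8.9111
  (205 − 139.373)²/139.373 = 30.9020
  (122 − 76.026)²/76.026 = 27.8011
  (72 − 92.953)²/92.953 = 4.7231
  (62 − 85.207)²/85.207 = 6.3207
  (92 − 93.814)²/93.814 = 0.0351
χ² = 5.2750 + 7.8700 + 37.8542 + 43.4075 + 5.9607 + 0.2689 + 8.9111 + 30.9020 + 27.8011 + 4.7231 + 6.3207 + 0.0351 = 179.33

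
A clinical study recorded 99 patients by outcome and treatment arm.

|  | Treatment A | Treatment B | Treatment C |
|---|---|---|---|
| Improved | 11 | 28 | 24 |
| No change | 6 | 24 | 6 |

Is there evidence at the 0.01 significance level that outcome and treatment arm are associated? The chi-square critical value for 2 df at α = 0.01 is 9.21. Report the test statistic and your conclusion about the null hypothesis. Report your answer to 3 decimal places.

5.634; fail to reject H₀

Row totals: 63, 36. Column totals: 17, 52, 30. Grand total N = 99.
Expected counts (row total × column total / N):
  Improved, Treatment A: 63×17/99 = 10.8182
  Improved, Treatment B: 63×52/99 = 33.0909
  Improved, Treatment C: 63×30/99 = 19.0909
  No change, Treatment A: 36×17/99 = 6.1818
  No change, Treatment B: 36×52/99 = 18.9091
  No change, Treatment C: 36×30/99 = 10.9091
Contributions (O − E)²/E:
  (11 − 10.8182)²/10.8182 = 0.0031
  (28 − 33.0909)²/33.0909 = 0.7832
  (24 − 19.0909)²/19.0909 = 1.2623
  (6 − 6.1818)²/6.1818 = 0.0053
  (24 − 18.9091)²/18.9091 = 1.3706
  (6 − 10.9091)²/10.9091 = 2.2091
χ² = 0.0031 + 0.7832 + 1.2623 + 0.0053 + 1.3706 + 2.2091 = 5.634
df = (2−1)(3−1) = 2. Since 5.634 < 9.21, fail to reject the null hypothesis of independence at α = 0.01.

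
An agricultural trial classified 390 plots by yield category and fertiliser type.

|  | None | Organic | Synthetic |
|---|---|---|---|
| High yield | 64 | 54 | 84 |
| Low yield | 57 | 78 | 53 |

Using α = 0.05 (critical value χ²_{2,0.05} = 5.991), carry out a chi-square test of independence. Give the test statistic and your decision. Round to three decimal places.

11.295; reject H₀

Row totals: 202, 188. Column totals: 121, 132, 137. Grand total N = 390.
Expected counts (row total × column total / N):
  High yield, None: 202×121/390 = 62.6718
  High yield, Organic: 202×132/390 = 68.3692
  High yield, Synthetic: 202×137/390 = 70.9590
  Low yield, None: 188×121/390 = 58.3282
  Low yield, Organic: 188×132/390 = 63.6308
  Low yield, Synthetic: 188×137/390 = 66.0410
Contributions (O − E)²/E:
  (64 − 62.6718)²/62.6718 = 0.0281
  (54 − 68.3692)²/68.3692 = 3.0200
  (84 − 70.9590)²/70.9590 = 2.3967
  (57 − 58.3282)²/58.3282 = 0.0302
  (78 − 63.6308)²/63.6308 = 3.2449
  (53 − 66.0410)²/66.0410 = 2.5752
χ² = 0.0281 + 3.0200 + 2.3967 + 0.0302 + 3.2449 + 2.5752 = 11.295
df = (2−1)(3−1) = 2. Since 11.295 > 5.991, reject the null hypothesis of independence at α = 0.05.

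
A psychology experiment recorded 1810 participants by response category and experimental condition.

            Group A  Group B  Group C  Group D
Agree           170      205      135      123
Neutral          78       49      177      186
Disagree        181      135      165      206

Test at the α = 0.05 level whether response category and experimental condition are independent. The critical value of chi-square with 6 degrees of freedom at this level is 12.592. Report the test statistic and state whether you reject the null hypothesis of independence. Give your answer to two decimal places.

142.83; reject H₀

Row totals: 633, 490, 687. Column totals: 429, 389, 477, 515. Grand total N = 1810.
Expected counts (row total × column total / N):
  Agree, Group A: 633×429/1810 = 150.031
  Agree, Group B: 633×389/1810 = 136.043
  Agree, Group C: 633×477/1810 = 166.818
  Agree, Group D: 633×515/1810 = 180.108
  Neutral, Group A: 490×429/1810 = 116.138
  Neutral, Group B: 490×389/1810 = 105.309
  Neutral, Group C: 490×477/1810 = 129.133
  Neutral, Group D: 490×515/1810 = 139.420
  Disagree, Group A: 687×429/1810 = 162.830
  Disagree, Group B: 687×389/1810 = 147.648
  Disagree, Group C: 687×477/1810 = 181.049
  Disagree, Group D: 687×515/1810 = 195.472
Contributions (O − E)²/E:
  (170 − 150.031)²/150.031 = 2.6579
  (205 − 136.043)²/136.043 = 34.9527
  (135 − 166.818)²/166.818 = 6.0688
  (123 − 180.108)²/180.108 = 18.1076
  (78 − 116.138)²/116.138 = 12.5240
  (49 − 105.309)²/105.309 = 30.1086
  (177 − 129.133)²/129.133 = 17.7433
  (186 − 139.420)²/139.420 = 15.5623
  (181 − 162.830)²/162.830 = 2.0276
  (135 − 147.648)²/147.648 = 1.0835
  (165 − 181.049)²/181.049 = 1.4227
  (206 − 195.472)²/195.472 = 0.5670
χ² = 2.6579 + 34.9527 + 6.0688 + 18.1076 + 12.5240 + 30.1086 + 17.7433 + 15.5623 + 2.0276 + 1.0835 + 1.4227 + 0.5670 = 142.83
df = (3−1)(4−1) = 6. Since 142.83 > 12.592, reject the null hypothesis of independence at α = 0.05.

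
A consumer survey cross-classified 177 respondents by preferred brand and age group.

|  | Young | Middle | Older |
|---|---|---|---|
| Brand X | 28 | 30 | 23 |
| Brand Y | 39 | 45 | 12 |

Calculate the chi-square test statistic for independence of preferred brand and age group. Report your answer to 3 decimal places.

7.043

Row totals: 81, 96. Column totals: 67, 75, 35. Grand total N = 177.
Expected counts (row total × column total / N):
  Brand X, Young: 81×67/177 = 30.66102
  Brand X, Middle: 81×75/177 = 34.32203
  Brand X, Older: 81×35/177 = 16.01695
  Brand Y, Young: 96×67/177 = 36.33898
  Brand Y, Middle: 96×75/177 = 40.67797
  Brand Y, Older: 96×35/177 = 18.98305
Contributions (O − E)²/E:
  (28 − 30.66102)²/30.66102 = 0.2309
  (30 − 34.32203)²/34.32203 = 0.5443
  (23 − 16.01695)²/16.01695 = 3.0445
  (39 − 36.33898)²/36.33898 = 0.1949
  (45 − 40.67797)²/40.67797 = 0.4592
  (12 − 18.98305)²/18.98305 = 2.5688
χ² = 0.2309 + 0.5443 + 3.0445 + 0.1949 + 0.4592 + 2.5688 = 7.043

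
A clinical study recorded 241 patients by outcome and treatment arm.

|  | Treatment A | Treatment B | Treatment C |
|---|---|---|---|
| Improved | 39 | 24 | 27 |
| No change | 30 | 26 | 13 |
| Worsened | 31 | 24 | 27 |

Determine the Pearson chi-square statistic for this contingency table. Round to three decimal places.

Row totals: 90, 69, 82. Column totals: 100, 74, 67. Grand total N = 241.
Expected counts (row total × column total / N):
  Improved, Treatment A: 90×100/241 = 37.34440
  Improved, Treatment B: 90×74/241 = 27.63485
  Improved, Treatment C: 90×67/241 = 25.02075
  No change, Treatment A: 69×100/241 = 28.63071
  No change, Treatment B: 69×74/241 = 21.18672
  No change, Treatment C: 69×67/241 = 19.18257
  Worsened, Treatment A: 82×100/241 = 34.02490
  Worsened, Treatment B: 82×74/241 = 25.17842
  Worsened, Treatment C: 82×67/241 = 22.79668
Contributions (O − E)²/E:
  (39 − 37.34440)²/37.34440 = 0.0734
  (24 − 27.63485)²/27.63485 = 0.4781
  (27 − 25.02075)²/25.02075 = 0.1566
  (30 − 28.63071)²/28.63071 = 0.0655
  (26 − 21.18672)²/21.18672 = 1.0935
  (13 − 19.18257)²/19.18257 = 1.9927
  (31 − 34.02490)²/34.02490 = 0.2689
  (24 − 25.17842)²/25.17842 = 0.0552
  (27 − 22.79668)²/22.79668 = 0.7750
χ² = 0.0734 + 0.4781 + 0.1566 + 0.0655 + 1.0935 + 1.9927 + 0.2689 + 0.0552 + 0.7750 = 4.959

4.959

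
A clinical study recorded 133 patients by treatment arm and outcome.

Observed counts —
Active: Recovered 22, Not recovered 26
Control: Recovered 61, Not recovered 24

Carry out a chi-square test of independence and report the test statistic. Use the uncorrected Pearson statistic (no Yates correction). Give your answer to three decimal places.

8.793

Row totals: 48, 85. Column totals: 83, 50. Grand total N = 133.
Expected counts (row total × column total / N):
  Active, Recovered: 48×83/133 = 29.9549
  Active, Not recovered: 48×50/133 = 18.0451
  Control, Recovered: 85×83/133 = 53.0451
  Control, Not recovered: 85×50/133 = 31.9549
Contributions (O − E)²/E:
  (22 − 29.9549)²/29.9549 = 2.1125
  (26 − 18.0451)²/18.0451 = 3.5068
  (61 − 53.0451)²/53.0451 = 1.1930
  (24 − 31.9549)²/31.9549 = 1.9803
χ² = 2.1125 + 3.5068 + 1.1930 + 1.9803 = 8.793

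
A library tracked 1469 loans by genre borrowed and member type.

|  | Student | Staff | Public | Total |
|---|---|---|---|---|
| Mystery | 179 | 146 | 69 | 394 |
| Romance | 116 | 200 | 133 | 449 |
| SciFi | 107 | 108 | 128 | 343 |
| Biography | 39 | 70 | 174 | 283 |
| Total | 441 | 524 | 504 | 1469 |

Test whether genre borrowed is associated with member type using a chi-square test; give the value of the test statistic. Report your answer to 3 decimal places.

Grand total N = 1469.
Expected counts (row total × column total / N):
  Mystery, Student: 394×441/1469 = 118.28046
  Mystery, Staff: 394×524/1469 = 140.54187
  Mystery, Public: 394×504/1469 = 135.17767
  Romance, Student: 449×441/1469 = 134.79170
  Romance, Staff: 449×524/1469 = 160.16065
  Romance, Public: 449×504/1469 = 154.04765
  SciFi, Student: 343×441/1469 = 102.97005
  SciFi, Staff: 343×524/1469 = 122.34990
  SciFi, Public: 343×504/1469 = 117.68005
  Biography, Student: 283×441/1469 = 84.95779
  Biography, Staff: 283×524/1469 = 100.94758
  Biography, Public: 283×504/1469 = 97.09462
Contributions (O − E)²/E:
  (179 − 118.28046)²/118.28046 = 31.1705
  (146 − 140.54187)²/140.54187 = 0.2120
  (69 − 135.17767)²/135.17767 = 32.3980
  (116 − 134.79170)²/134.79170 = 2.6198
  (200 − 160.16065)²/160.16065 = 9.9099
  (133 − 154.04765)²/154.04765 = 2.8758
  (107 − 102.97005)²/102.97005 = 0.1577
  (108 − 122.34990)²/122.34990 = 1.6830
  (128 − 117.68005)²/117.68005 = 0.9050
  (39 − 84.95779)²/84.95779 = 24.8608
  (70 − 100.94758)²/100.94758 = 9.4876
  (174 − 97.09462)²/97.09462 = 60.9142
χ² = 31.1705 + 0.2120 + 32.3980 + 2.6198 + 9.9099 + 2.8758 + 0.1577 + 1.6830 + 0.9050 + 24.8608 + 9.4876 + 60.9142 = 177.194

177.194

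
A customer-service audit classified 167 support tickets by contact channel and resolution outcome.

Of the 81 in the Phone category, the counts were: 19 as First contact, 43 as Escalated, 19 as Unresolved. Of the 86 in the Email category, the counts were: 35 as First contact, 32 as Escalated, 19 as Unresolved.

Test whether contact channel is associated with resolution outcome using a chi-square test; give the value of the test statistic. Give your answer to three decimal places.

6.210

Row totals: 81, 86. Column totals: 54, 75, 38. Grand total N = 167.
Expected counts (row total × column total / N):
  Phone, First contact: 81×54/167 = 26.1916
  Phone, Escalated: 81×75/167 = 36.3772
  Phone, Unresolved: 81×38/167 = 18.4311
  Email, First contact: 86×54/167 = 27.8084
  Email, Escalated: 86×75/167 = 38.6228
  Email, Unresolved: 86×38/167 = 19.5689
Contributions (O − E)²/E:
  (19 − 26.1916)²/26.1916 = 1.9746
  (43 − 36.3772)²/36.3772 = 1.2057
  (19 − 18.4311)²/18.4311 = 0.0176
  (35 − 27.8084)²/27.8084 = 1.8598
  (32 − 38.6228)²/38.6228 = 1.1356
  (19 − 19.5689)²/19.5689 = 0.0165
χ² = 1.9746 + 1.2057 + 0.0176 + 1.8598 + 1.1356 + 0.0165 = 6.210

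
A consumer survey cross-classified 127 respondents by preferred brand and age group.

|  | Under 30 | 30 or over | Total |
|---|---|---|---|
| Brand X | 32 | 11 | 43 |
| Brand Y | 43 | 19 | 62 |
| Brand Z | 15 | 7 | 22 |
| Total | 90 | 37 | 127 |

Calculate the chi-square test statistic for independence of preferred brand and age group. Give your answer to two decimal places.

0.41

Grand total N = 127.
Expected counts (row total × column total / N):
  Brand X, Under 30: 43×90/127 = 30.472
  Brand X, 30 or over: 43×37/127 = 12.528
  Brand Y, Under 30: 62×90/127 = 43.937
  Brand Y, 30 or over: 62×37/127 = 18.063
  Brand Z, Under 30: 22×90/127 = 15.591
  Brand Z, 30 or over: 22×37/127 = 6.409
Contributions (O − E)²/E:
  (32 − 30.472)²/30.472 = 0.0766
  (11 − 12.528)²/12.528 = 0.1864
  (43 − 43.937)²/43.937 = 0.0200
  (19 − 18.063)²/18.063 = 0.0486
  (15 − 15.591)²/15.591 = 0.0224
  (7 − 6.409)²/6.409 = 0.0545
χ² = 0.0766 + 0.1864 + 0.0200 + 0.0486 + 0.0224 + 0.0545 = 0.41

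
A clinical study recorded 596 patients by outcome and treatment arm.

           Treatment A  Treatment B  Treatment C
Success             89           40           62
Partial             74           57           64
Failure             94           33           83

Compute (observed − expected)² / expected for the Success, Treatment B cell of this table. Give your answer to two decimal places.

0.07

Row total (Success) = 191; column total (Treatment B) = 130; N = 596.
Expected count E = 191 × 130 / 596 = 41.661.
Contribution = (O − E)²/E = (40 − 41.661)² / 41.661 = 0.07.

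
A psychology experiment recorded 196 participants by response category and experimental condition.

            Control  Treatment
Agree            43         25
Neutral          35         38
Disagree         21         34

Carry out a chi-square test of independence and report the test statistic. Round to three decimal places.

Row totals: 68, 73, 55. Column totals: 99, 97. Grand total N = 196.
Expected counts (row total × column total / N):
  Agree, Control: 68×99/196 = 34.3469
  Agree, Treatment: 68×97/196 = 33.6531
  Neutral, Control: 73×99/196 = 36.8724
  Neutral, Treatment: 73×97/196 = 36.1276
  Disagree, Control: 55×99/196 = 27.7806
  Disagree, Treatment: 55×97/196 = 27.2194
Contributions (O − E)²/E:
  (43 − 34.3469)²/34.3469 = 2.1800
  (25 − 33.6531)²/33.6531 = 2.2249
  (35 − 36.8724)²/36.8724 = 0.0951
  (38 − 36.1276)²/36.1276 = 0.0970
  (21 − 27.7806)²/27.7806 = 1.6550
  (34 − 27.2194)²/27.2194 = 1.6891
χ² = 2.1800 + 2.2249 + 0.0951 + 0.0970 + 1.6550 + 1.6891 = 7.941

7.941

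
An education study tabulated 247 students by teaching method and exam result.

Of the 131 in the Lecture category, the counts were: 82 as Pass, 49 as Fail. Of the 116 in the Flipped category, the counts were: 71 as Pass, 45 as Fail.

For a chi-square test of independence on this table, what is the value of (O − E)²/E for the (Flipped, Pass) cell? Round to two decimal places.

Row total (Flipped) = 116; column total (Pass) = 153; N = 247.
Expected count E = 116 × 153 / 247 = 71.854.
Contribution = (O − E)²/E = (71 − 71.854)² / 71.854 = 0.01.

0.01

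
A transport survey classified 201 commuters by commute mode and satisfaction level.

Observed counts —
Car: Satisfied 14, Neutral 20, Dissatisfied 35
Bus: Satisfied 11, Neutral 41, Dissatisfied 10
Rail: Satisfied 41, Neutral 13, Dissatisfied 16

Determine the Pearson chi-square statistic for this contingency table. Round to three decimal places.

58.542

Row totals: 69, 62, 70. Column totals: 66, 74, 61. Grand total N = 201.
Expected counts (row total × column total / N):
  Car, Satisfied: 69×66/201 = 22.6567
  Car, Neutral: 69×74/201 = 25.4030
  Car, Dissatisfied: 69×61/201 = 20.9403
  Bus, Satisfied: 62×66/201 = 20.3582
  Bus, Neutral: 62×74/201 = 22.8259
  Bus, Dissatisfied: 62×61/201 = 18.8159
  Rail, Satisfied: 70×66/201 = 22.9851
  Rail, Neutral: 70×74/201 = 25.7711
  Rail, Dissatisfied: 70×61/201 = 21.2438
Contributions (O − E)²/E:
  (14 − 22.6567)²/22.6567 = 3.3076
  (20 − 25.4030)²/25.4030 = 1.1492
  (35 − 20.9403)²/20.9403 = 9.4399
  (11 − 20.3582)²/20.3582 = 4.3018
  (41 − 22.8259)²/22.8259 = 14.4703
  (10 − 18.8159)²/18.8159 = 4.1306
  (41 − 22.9851)²/22.9851 = 14.1194
  (13 − 25.7711)²/25.7711 = 6.3288
  (16 − 21.2438)²/21.2438 = 1.2944
χ² = 3.3076 + 1.1492 + 9.4399 + 4.3018 + 14.4703 + 4.1306 + 14.1194 + 6.3288 + 1.2944 = 58.542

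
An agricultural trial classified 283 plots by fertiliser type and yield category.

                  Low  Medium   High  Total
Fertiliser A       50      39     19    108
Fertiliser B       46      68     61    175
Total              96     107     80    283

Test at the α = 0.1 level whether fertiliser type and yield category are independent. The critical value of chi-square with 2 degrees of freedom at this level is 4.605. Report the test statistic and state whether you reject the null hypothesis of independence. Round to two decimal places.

15.06; reject H₀

Grand total N = 283.
Expected counts (row total × column total / N):
  Fertiliser A, Low: 108×96/283 = 36.636
  Fertiliser A, Medium: 108×107/283 = 40.834
  Fertiliser A, High: 108×80/283 = 30.530
  Fertiliser B, Low: 175×96/283 = 59.364
  Fertiliser B, Medium: 175×107/283 = 66.166
  Fertiliser B, High: 175×80/283 = 49.470
Contributions (O − E)²/E:
  (50 − 36.636)²/36.636 = 4.8749
  (39 − 40.834)²/40.834 = 0.0824
  (19 − 30.530)²/30.530 = 4.3544
  (46 − 59.364)²/59.364 = 3.0085
  (68 − 66.166)²/66.166 = 0.0508
  (61 − 49.470)²/49.470 = 2.6873
χ² = 4.8749 + 0.0824 + 4.3544 + 3.0085 + 0.0508 + 2.6873 = 15.06
df = (2−1)(3−1) = 2. Since 15.06 > 4.605, reject the null hypothesis of independence at α = 0.1.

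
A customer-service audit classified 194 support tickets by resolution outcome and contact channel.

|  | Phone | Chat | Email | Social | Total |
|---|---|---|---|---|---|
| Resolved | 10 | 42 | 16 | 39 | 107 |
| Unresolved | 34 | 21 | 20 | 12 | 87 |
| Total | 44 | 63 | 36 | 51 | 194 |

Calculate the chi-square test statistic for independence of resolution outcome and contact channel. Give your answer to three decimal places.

Grand total N = 194.
Expected counts (row total × column total / N):
  Resolved, Phone: 107×44/194 = 24.2680
  Resolved, Chat: 107×63/194 = 34.7474
  Resolved, Email: 107×36/194 = 19.8557
  Resolved, Social: 107×51/194 = 28.1289
  Unresolved, Phone: 87×44/194 = 19.7320
  Unresolved, Chat: 87×63/194 = 28.2526
  Unresolved, Email: 87×36/194 = 16.1443
  Unresolved, Social: 87×51/194 = 22.8711
Contributions (O − E)²/E:
  (10 − 24.2680)²/24.2680 = 8.3887
  (42 − 34.7474)²/34.7474 = 1.5138
  (16 − 19.8557)²/19.8557 = 0.7487
  (39 − 28.1289)²/28.1289 = 4.2014
  (34 − 19.7320)²/19.7320 = 10.3170
  (21 − 28.2526)²/28.2526 = 1.8618
  (20 − 16.1443)²/16.1443 = 0.9208
  (12 − 22.8711)²/22.8711 = 5.1673
χ² = 8.3887 + 1.5138 + 0.7487 + 4.2014 + 10.3170 + 1.8618 + 0.9208 + 5.1673 = 33.120

33.120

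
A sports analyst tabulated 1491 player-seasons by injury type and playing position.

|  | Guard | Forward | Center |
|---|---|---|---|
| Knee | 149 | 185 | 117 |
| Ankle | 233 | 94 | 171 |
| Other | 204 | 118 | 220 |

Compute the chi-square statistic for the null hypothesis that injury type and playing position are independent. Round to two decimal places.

Row totals: 451, 498, 542. Column totals: 586, 397, 508. Grand total N = 1491.
Expected counts (row total × column total / N):
  Knee, Guard: 451×586/1491 = 177.254
  Knee, Forward: 451×397/1491 = 120.085
  Knee, Center: 451×508/1491 = 153.661
  Ankle, Guard: 498×586/1491 = 195.726
  Ankle, Forward: 498×397/1491 = 132.600
  Ankle, Center: 498×508/1491 = 169.674
  Other, Guard: 542×586/1491 = 213.019
  Other, Forward: 542×397/1491 = 144.315
  Other, Center: 542×508/1491 = 184.665
Contributions (O − E)²/E:
  (149 − 177.254)²/177.254 = 4.5036
  (185 − 120.085)²/120.085 = 35.0915
  (117 − 153.661)²/153.661 = 8.7467
  (233 − 195.726)²/195.726 = 7.0984
  (94 − 132.600)²/132.600 = 11.2365
  (171 − 169.674)²/169.674 = 0.0104
  (204 − 213.019)²/213.019 = 0.3819
  (118 − 144.315)²/144.315 = 4.7984
  (220 − 184.665)²/184.665 = 6.7612
χ² = 4.5036 + 35.0915 + 8.7467 + 7.0984 + 11.2365 + 0.0104 + 0.3819 + 4.7984 + 6.7612 = 78.63

78.63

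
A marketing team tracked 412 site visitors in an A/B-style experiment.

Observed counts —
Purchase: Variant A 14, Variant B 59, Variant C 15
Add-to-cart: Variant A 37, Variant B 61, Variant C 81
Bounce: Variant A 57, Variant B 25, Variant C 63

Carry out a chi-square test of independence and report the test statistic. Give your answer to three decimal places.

67.389

Row totals: 88, 179, 145. Column totals: 108, 145, 159. Grand total N = 412.
Expected counts (row total × column total / N):
  Purchase, Variant A: 88×108/412 = 23.0680
  Purchase, Variant B: 88×145/412 = 30.9709
  Purchase, Variant C: 88×159/412 = 33.9612
  Add-to-cart, Variant A: 179×108/412 = 46.9223
  Add-to-cart, Variant B: 179×145/412 = 62.9976
  Add-to-cart, Variant C: 179×159/412 = 69.0801
  Bounce, Variant A: 145×108/412 = 38.0097
  Bounce, Variant B: 145×145/412 = 51.0316
  Bounce, Variant C: 145×159/412 = 55.9587
Contributions (O − E)²/E:
  (14 − 23.0680)²/23.0680 = 3.5646
  (59 − 30.9709)²/30.9709 = 25.3667
  (15 − 33.9612)²/33.9612 = 10.5864
  (37 − 46.9223)²/46.9223 = 2.0982
  (61 − 62.9976)²/62.9976 = 0.0633
  (81 − 69.0801)²/69.0801 = 2.0568
  (57 − 38.0097)²/38.0097 = 9.4879
  (25 − 51.0316)²/51.0316 = 13.2789
  (63 − 55.9587)²/55.9587 = 0.8860
χ² = 3.5646 + 25.3667 + 10.5864 + 2.0982 + 0.0633 + 2.0568 + 9.4879 + 13.2789 + 0.8860 = 67.389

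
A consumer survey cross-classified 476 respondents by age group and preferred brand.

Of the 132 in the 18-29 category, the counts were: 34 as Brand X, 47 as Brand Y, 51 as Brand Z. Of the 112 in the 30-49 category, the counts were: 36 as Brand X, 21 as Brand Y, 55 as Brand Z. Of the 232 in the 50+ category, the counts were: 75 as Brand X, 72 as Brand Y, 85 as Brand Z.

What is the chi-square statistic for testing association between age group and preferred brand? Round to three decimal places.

10.614

Row totals: 132, 112, 232. Column totals: 145, 140, 191. Grand total N = 476.
Expected counts (row total × column total / N):
  18-29, Brand X: 132×145/476 = 40.2101
  18-29, Brand Y: 132×140/476 = 38.8235
  18-29, Brand Z: 132×191/476 = 52.9664
  30-49, Brand X: 112×145/476 = 34.1176
  30-49, Brand Y: 112×140/476 = 32.9412
  30-49, Brand Z: 112×191/476 = 44.9412
  50+, Brand X: 232×145/476 = 70.6723
  50+, Brand Y: 232×140/476 = 68.2353
  50+, Brand Z: 232×191/476 = 93.0924
Contributions (O − E)²/E:
  (34 − 40.2101)²/40.2101 = 0.9591
  (47 − 38.8235)²/38.8235 = 1.7220
  (51 − 52.9664)²/52.9664 = 0.0730
  (36 − 34.1176)²/34.1176 = 0.1039
  (21 − 32.9412)²/32.9412 = 4.3287
  (55 − 44.9412)²/44.9412 = 2.2514
  (75 − 70.6723)²/70.6723 = 0.2650
  (72 − 68.2353)²/68.2353 = 0.2077
  (85 − 93.0924)²/93.0924 = 0.7035
χ² = 0.9591 + 1.7220 + 0.0730 + 0.1039 + 4.3287 + 2.2514 + 0.2650 + 0.2077 + 0.7035 = 10.614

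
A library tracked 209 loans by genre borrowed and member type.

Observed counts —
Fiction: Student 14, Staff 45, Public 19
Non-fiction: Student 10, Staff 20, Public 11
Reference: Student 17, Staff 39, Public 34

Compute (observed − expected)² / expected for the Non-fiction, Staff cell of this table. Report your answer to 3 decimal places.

0.008

Row total (Non-fiction) = 41; column total (Staff) = 104; N = 209.
Expected count E = 41 × 104 / 209 = 20.4019.
Contribution = (O − E)²/E = (20 − 20.4019)² / 20.4019 = 0.008.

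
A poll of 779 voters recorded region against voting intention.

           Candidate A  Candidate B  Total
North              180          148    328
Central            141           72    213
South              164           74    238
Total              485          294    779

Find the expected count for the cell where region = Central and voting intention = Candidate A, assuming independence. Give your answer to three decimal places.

132.612

Row total (Central) = 213; column total (Candidate A) = 485; grand total N = 779.
Expected count = (row total × column total) / N = 213 × 485 / 779 = 132.612.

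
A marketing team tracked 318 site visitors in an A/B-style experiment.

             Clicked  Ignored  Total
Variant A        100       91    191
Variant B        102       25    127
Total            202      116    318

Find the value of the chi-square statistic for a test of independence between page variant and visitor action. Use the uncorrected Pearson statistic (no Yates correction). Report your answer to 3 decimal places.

25.733

Grand total N = 318.
Expected counts (row total × column total / N):
  Variant A, Clicked: 191×202/318 = 121.3270
  Variant A, Ignored: 191×116/318 = 69.6730
  Variant B, Clicked: 127×202/318 = 80.6730
  Variant B, Ignored: 127×116/318 = 46.3270
Contributions (O − E)²/E:
  (100 − 121.3270)²/121.3270 = 3.7489
  (91 − 69.6730)²/69.6730 = 6.5282
  (102 − 80.6730)²/80.6730 = 5.6381
  (25 − 46.3270)²/46.3270 = 9.8181
χ² = 3.7489 + 6.5282 + 5.6381 + 9.8181 = 25.733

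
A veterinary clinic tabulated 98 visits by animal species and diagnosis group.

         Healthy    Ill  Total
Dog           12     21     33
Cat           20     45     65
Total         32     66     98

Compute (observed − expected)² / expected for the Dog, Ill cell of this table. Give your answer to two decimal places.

Row total (Dog) = 33; column total (Ill) = 66; N = 98.
Expected count E = 33 × 66 / 98 = 22.224.
Contribution = (O − E)²/E = (21 − 22.224)² / 22.224 = 0.07.

0.07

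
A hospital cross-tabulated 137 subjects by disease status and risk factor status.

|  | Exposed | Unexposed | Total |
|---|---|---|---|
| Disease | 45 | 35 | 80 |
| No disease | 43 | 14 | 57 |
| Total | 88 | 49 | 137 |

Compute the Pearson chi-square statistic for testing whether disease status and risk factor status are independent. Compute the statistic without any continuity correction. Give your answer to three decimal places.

5.334

Grand total N = 137.
Expected counts (row total × column total / N):
  Disease, Exposed: 80×88/137 = 51.38686
  Disease, Unexposed: 80×49/137 = 28.61314
  No disease, Exposed: 57×88/137 = 36.61314
  No disease, Unexposed: 57×49/137 = 20.38686
Contributions (O − E)²/E:
  (45 − 51.38686)²/51.38686 = 0.7938
  (35 − 28.61314)²/28.61314 = 1.4256
  (43 − 36.61314)²/36.61314 = 1.1141
  (14 − 20.38686)²/20.38686 = 2.0009
χ² = 0.7938 + 1.4256 + 1.1141 + 2.0009 = 5.334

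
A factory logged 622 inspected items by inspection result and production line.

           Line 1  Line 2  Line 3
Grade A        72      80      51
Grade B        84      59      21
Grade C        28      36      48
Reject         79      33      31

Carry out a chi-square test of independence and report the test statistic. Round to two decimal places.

51.32

Row totals: 203, 164, 112, 143. Column totals: 263, 208, 151. Grand total N = 622.
Expected counts (row total × column total / N):
  Grade A, Line 1: 203×263/622 = 85.834
  Grade A, Line 2: 203×208/622 = 67.884
  Grade A, Line 3: 203×151/622 = 49.281
  Grade B, Line 1: 164×263/622 = 69.344
  Grade B, Line 2: 164×208/622 = 54.842
  Grade B, Line 3: 164×151/622 = 39.814
  Grade C, Line 1: 112×263/622 = 47.357
  Grade C, Line 2: 112×208/622 = 37.453
  Grade C, Line 3: 112×151/622 = 27.190
  Reject, Line 1: 143×263/622 = 60.465
  Reject, Line 2: 143×208/622 = 47.820
  Reject, Line 3: 143×151/622 = 34.715
Contributions (O − E)²/E:
  (72 − 85.834)²/85.834 = 2.2296
  (80 − 67.884)²/67.884 = 2.1625
  (51 − 49.281)²/49.281 = 0.0600
  (84 − 69.344)²/69.344 = 3.0976
  (59 − 54.842)²/54.842 = 0.3153
  (21 − 39.814)²/39.814 = 8.8905
  (28 − 47.357)²/47.357 = 7.9121
  (36 − 37.453)²/37.453 = 0.0564
  (48 − 27.190)²/27.190 = 15.9270
  (79 − 60.465)²/60.465 = 5.6817
  (33 − 47.820)²/47.820 = 4.5929
  (31 − 34.715)²/34.715 = 0.3976
χ² = 2.2296 + 2.1625 + 0.0600 + 3.0976 + 0.3153 + 8.8905 + 7.9121 + 0.0564 + 15.9270 + 5.6817 + 4.5929 + 0.3976 = 51.32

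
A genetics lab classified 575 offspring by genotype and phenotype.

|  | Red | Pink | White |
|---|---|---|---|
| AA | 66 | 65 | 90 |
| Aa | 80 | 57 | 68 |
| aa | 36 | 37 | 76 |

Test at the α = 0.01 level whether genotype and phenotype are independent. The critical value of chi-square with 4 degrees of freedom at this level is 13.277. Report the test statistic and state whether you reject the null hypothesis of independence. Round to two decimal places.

13.81; reject H₀

Row totals: 221, 205, 149. Column totals: 182, 159, 234. Grand total N = 575.
Expected counts (row total × column total / N):
  AA, Red: 221×182/575 = 69.951
  AA, Pink: 221×159/575 = 61.111
  AA, White: 221×234/575 = 89.937
  Aa, Red: 205×182/575 = 64.887
  Aa, Pink: 205×159/575 = 56.687
  Aa, White: 205×234/575 = 83.426
  aa, Red: 149×182/575 = 47.162
  aa, Pink: 149×159/575 = 41.202
  aa, White: 149×234/575 = 60.637
Contributions (O − E)²/E:
  (66 − 69.951)²/69.951 = 0.2232
  (65 − 61.111)²/61.111 = 0.2475
  (90 − 89.937)²/89.937 = 0.0000
  (80 − 64.887)²/64.887 = 3.5200
  (57 − 56.687)²/56.687 = 0.0017
  (68 − 83.426)²/83.426 = 2.8524
  (36 − 47.162)²/47.162 = 2.6418
  (37 − 41.202)²/41.202 = 0.4285
  (76 − 60.637)²/60.637 = 3.8924
χ² = 0.2232 + 0.2475 + 0.0000 + 3.5200 + 0.0017 + 2.8524 + 2.6418 + 0.4285 + 3.8924 = 13.81
df = (3−1)(3−1) = 4. Since 13.81 > 13.277, reject the null hypothesis of independence at α = 0.01.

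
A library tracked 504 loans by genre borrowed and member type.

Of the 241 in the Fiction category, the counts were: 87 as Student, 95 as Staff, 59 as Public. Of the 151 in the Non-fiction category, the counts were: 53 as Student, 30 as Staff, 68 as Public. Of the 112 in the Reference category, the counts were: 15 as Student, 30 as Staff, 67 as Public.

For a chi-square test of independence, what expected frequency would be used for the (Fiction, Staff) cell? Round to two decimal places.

74.12

Row total (Fiction) = 241; column total (Staff) = 155; grand total N = 504.
Expected count = (row total × column total) / N = 241 × 155 / 504 = 74.12.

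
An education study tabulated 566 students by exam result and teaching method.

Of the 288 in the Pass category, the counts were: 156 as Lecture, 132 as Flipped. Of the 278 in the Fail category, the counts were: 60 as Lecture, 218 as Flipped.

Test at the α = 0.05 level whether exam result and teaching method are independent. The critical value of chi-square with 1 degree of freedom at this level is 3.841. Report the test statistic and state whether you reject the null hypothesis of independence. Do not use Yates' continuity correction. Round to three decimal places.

Row totals: 288, 278. Column totals: 216, 350. Grand total N = 566.
Expected counts (row total × column total / N):
  Pass, Lecture: 288×216/566 = 109.9081
  Pass, Flipped: 288×350/566 = 178.0919
  Fail, Lecture: 278×216/566 = 106.0919
  Fail, Flipped: 278×350/566 = 171.9081
Contributions (O − E)²/E:
  (156 − 109.9081)²/109.9081 = 19.3295
  (132 − 178.0919)²/178.0919 = 11.9290
  (60 − 106.0919)²/106.0919 = 20.0247
  (218 − 171.9081)²/171.9081 = 12.3581
χ² = 19.3295 + 11.9290 + 20.0247 + 12.3581 = 63.641
df = (2−1)(2−1) = 1. Since 63.641 > 3.841, reject the null hypothesis of independence at α = 0.05.

63.641; reject H₀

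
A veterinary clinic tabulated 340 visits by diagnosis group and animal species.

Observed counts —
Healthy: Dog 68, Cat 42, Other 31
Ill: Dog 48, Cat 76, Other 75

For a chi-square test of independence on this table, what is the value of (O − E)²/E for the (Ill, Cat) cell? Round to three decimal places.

Row total (Ill) = 199; column total (Cat) = 118; N = 340.
Expected count E = 199 × 118 / 340 = 69.0647.
Contribution = (O − E)²/E = (76 − 69.0647)² / 69.0647 = 0.696.

0.696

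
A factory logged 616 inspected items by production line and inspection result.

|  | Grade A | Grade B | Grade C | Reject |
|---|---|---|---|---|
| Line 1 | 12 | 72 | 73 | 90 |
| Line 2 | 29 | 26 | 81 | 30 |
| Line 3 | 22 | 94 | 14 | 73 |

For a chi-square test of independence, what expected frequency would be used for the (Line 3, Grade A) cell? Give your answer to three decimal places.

Row total (Line 3) = 203; column total (Grade A) = 63; grand total N = 616.
Expected count = (row total × column total) / N = 203 × 63 / 616 = 20.761.

20.761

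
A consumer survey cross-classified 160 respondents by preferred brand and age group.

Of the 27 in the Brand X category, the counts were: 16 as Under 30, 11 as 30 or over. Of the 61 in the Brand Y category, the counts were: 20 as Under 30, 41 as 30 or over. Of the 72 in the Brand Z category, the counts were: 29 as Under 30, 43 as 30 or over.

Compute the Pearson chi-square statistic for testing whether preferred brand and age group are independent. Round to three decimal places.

Row totals: 27, 61, 72. Column totals: 65, 95. Grand total N = 160.
Expected counts (row total × column total / N):
  Brand X, Under 30: 27×65/160 = 10.9688
  Brand X, 30 or over: 27×95/160 = 16.0312
  Brand Y, Under 30: 61×65/160 = 24.7812
  Brand Y, 30 or over: 61×95/160 = 36.2188
  Brand Z, Under 30: 72×65/160 = 29.2500
  Brand Z, 30 or over: 72×95/160 = 42.7500
Contributions (O − E)²/E:
  (16 − 10.9688)²/10.9688 = 2.3077
  (11 − 16.0312)²/16.0312 = 1.5790
  (20 − 24.7812)²/24.7812 = 0.9225
  (41 − 36.2188)²/36.2188 = 0.6312
  (29 − 29.2500)²/29.2500 = 0.0021
  (43 − 42.7500)²/42.7500 = 0.0015
χ² = 2.3077 + 1.5790 + 0.9225 + 0.6312 + 0.0021 + 0.0015 = 5.444

5.444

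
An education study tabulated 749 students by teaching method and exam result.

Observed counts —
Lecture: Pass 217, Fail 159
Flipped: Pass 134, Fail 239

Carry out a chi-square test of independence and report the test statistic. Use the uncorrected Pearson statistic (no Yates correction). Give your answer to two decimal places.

35.70

Row totals: 376, 373. Column totals: 351, 398. Grand total N = 749.
Expected counts (row total × column total / N):
  Lecture, Pass: 376×351/749 = 176.203
  Lecture, Fail: 376×398/749 = 199.797
  Flipped, Pass: 373×351/749 = 174.797
  Flipped, Fail: 373×398/749 = 198.203
Contributions (O − E)²/E:
  (217 − 176.203)²/176.203 = 9.4459
  (159 − 199.797)²/199.797 = 8.3304
  (134 − 174.797)²/174.797 = 9.5219
  (239 − 198.203)²/198.203 = 8.3974
χ² = 9.4459 + 8.3304 + 9.5219 + 8.3974 = 35.70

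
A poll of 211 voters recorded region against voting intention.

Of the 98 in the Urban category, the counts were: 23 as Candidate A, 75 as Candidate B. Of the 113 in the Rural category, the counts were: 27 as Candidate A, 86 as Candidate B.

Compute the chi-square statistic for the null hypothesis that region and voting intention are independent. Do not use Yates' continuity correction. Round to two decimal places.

0.01

Row totals: 98, 113. Column totals: 50, 161. Grand total N = 211.
Expected counts (row total × column total / N):
  Urban, Candidate A: 98×50/211 = 23.223
  Urban, Candidate B: 98×161/211 = 74.777
  Rural, Candidate A: 113×50/211 = 26.777
  Rural, Candidate B: 113×161/211 = 86.223
Contributions (O − E)²/E:
  (23 − 23.223)²/23.223 = 0.0021
  (75 − 74.777)²/74.777 = 0.0007
  (27 − 26.777)²/26.777 = 0.0019
  (86 − 86.223)²/86.223 = 0.0006
χ² = 0.0021 + 0.0007 + 0.0019 + 0.0006 = 0.01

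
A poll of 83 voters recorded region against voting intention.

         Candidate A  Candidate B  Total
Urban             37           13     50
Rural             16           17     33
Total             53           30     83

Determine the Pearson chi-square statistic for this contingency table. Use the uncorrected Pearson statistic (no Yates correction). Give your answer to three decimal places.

Grand total N = 83.
Expected counts (row total × column total / N):
  Urban, Candidate A: 50×53/83 = 31.9277
  Urban, Candidate B: 50×30/83 = 18.0723
  Rural, Candidate A: 33×53/83 = 21.0723
  Rural, Candidate B: 33×30/83 = 11.9277
Contributions (O − E)²/E:
  (37 − 31.9277)²/31.9277 = 0.8058
  (13 − 18.0723)²/18.0723 = 1.4236
  (16 − 21.0723)²/21.0723 = 1.2210
  (17 − 11.9277)²/11.9277 = 2.1570
χ² = 0.8058 + 1.4236 + 1.2210 + 2.1570 = 5.607

5.607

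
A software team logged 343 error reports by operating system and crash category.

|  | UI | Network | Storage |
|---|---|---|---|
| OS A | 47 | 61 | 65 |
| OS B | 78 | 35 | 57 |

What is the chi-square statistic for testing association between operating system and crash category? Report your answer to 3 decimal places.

Row totals: 173, 170. Column totals: 125, 96, 122. Grand total N = 343.
Expected counts (row total × column total / N):
  OS A, UI: 173×125/343 = 63.0466
  OS A, Network: 173×96/343 = 48.4198
  OS A, Storage: 173×122/343 = 61.5335
  OS B, UI: 170×125/343 = 61.9534
  OS B, Network: 170×96/343 = 47.5802
  OS B, Storage: 170×122/343 = 60.4665
Contributions (O − E)²/E:
  (47 − 63.0466)²/63.0466 = 4.0842
  (61 − 48.4198)²/48.4198 = 3.2685
  (65 − 61.5335)²/61.5335 = 0.1953
  (78 − 61.9534)²/61.9534 = 4.1562
  (35 − 47.5802)²/47.5802 = 3.3262
  (57 − 60.4665)²/60.4665 = 0.1987
χ² = 4.0842 + 3.2685 + 0.1953 + 4.1562 + 3.3262 + 0.1987 = 15.229

15.229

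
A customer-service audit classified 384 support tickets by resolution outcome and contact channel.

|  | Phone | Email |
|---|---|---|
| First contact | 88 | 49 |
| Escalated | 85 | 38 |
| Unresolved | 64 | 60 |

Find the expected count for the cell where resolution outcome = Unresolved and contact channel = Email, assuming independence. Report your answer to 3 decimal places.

Row total (Unresolved) = 124; column total (Email) = 147; grand total N = 384.
Expected count = (row total × column total) / N = 124 × 147 / 384 = 47.469.

47.469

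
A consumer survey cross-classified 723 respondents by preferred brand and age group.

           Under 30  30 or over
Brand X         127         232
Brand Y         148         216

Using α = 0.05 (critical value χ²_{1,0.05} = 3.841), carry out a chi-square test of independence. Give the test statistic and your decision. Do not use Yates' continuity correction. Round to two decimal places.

Row totals: 359, 364. Column totals: 275, 448. Grand total N = 723.
Expected counts (row total × column total / N):
  Brand X, Under 30: 359×275/723 = 136.549
  Brand X, 30 or over: 359×448/723 = 222.451
  Brand Y, Under 30: 364×275/723 = 138.451
  Brand Y, 30 or over: 364×448/723 = 225.549
Contributions (O − E)²/E:
  (127 − 136.549)²/136.549 = 0.6678
  (232 − 222.451)²/222.451 = 0.4099
  (148 − 138.451)²/138.451 = 0.6586
  (216 − 225.549)²/225.549 = 0.4043
χ² = 0.6678 + 0.4099 + 0.6586 + 0.4043 = 2.14
df = (2−1)(2−1) = 1. Since 2.14 < 3.841, fail to reject the null hypothesis of independence at α = 0.05.

2.14; fail to reject H₀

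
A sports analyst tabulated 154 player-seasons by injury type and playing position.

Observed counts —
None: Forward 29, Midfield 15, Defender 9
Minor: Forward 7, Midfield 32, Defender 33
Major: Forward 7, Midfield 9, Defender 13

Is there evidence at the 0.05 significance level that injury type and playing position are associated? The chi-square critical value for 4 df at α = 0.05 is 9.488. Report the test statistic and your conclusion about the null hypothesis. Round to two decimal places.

Row totals: 53, 72, 29. Column totals: 43, 56, 55. Grand total N = 154.
Expected counts (row total × column total / N):
  None, Forward: 53×43/154 = 14.799
  None, Midfield: 53×56/154 = 19.273
  None, Defender: 53×55/154 = 18.929
  Minor, Forward: 72×43/154 = 20.104
  Minor, Midfield: 72×56/154 = 26.182
  Minor, Defender: 72×55/154 = 25.714
  Major, Forward: 29×43/154 = 8.097
  Major, Midfield: 29×56/154 = 10.545
  Major, Defender: 29×55/154 = 10.357
Contributions (O − E)²/E:
  (29 − 14.799)²/14.799 = 13.6272
  (15 − 19.273)²/19.273 = 0.9474
  (9 − 18.929)²/18.929 = 5.2081
  (7 − 20.104)²/20.104 = 8.5413
  (32 − 26.182)²/26.182 = 1.2928
  (33 − 25.714)²/25.714 = 2.0645
  (7 − 8.097)²/8.097 = 0.1486
  (9 − 10.545)²/10.545 = 0.2264
  (13 − 10.357)²/10.357 = 0.6745
χ² = 13.6272 + 0.9474 + 5.2081 + 8.5413 + 1.2928 + 2.0645 + 0.1486 + 0.2264 + 0.6745 = 32.73
df = (3−1)(3−1) = 4. Since 32.73 > 9.488, reject the null hypothesis of independence at α = 0.05.

32.73; reject H₀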